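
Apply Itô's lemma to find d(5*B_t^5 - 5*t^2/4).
d(5*B_t^5 - 5*t^2/4) = (50*B_t^3 - 5*t/2) dt + (25*B_t^4) dB_t

Itô's formula for f(t, x): d f(t, B_t) = (f_t + (1/2) f_xx) dt + f_x dB_t. Compute partials of f(t, x) = -5*t^2/4 + 5*x^5:
  f_t(t,x)  = -5*t/2
  f_x(t,x)  = 25*x^4
  f_xx(t,x) = 100*x^3
Assemble drift = f_t + (1/2) f_xx = -5*t/2 + 50*x^3 and diffusion = f_x = 25*x^4. Substituting x = B_t:
  d(5*B_t^5 - 5*t^2/4) = (50*B_t^3 - 5*t/2) dt + (25*B_t^4) dB_t.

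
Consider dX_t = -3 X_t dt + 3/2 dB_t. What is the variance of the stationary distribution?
lim Var(X_t) = 3/8

The OU SDE dX = -theta X dt + sigma dB admits the integrating factor exp(theta t): d(exp(theta t) X_t) = sigma exp(theta t) dB_t. Integrating from 0 to t gives X_t = x_0 * exp(-theta t) + sigma * int_0^t exp(-theta (t-s)) dB_s for any initial x_0. The Itô integral has variance (by the Itô isometry) sigma^2 * int_0^t exp(-2 theta (t - s)) ds = sigma^2 * (1 - exp(-2 theta t)) / (2 theta), independent of x_0.
With theta = 3, sigma = 3/2:
  Var(X_t) = (3/2)^2 * (1 - exp(-2*3 t)) / (2 * 3) = 3/8 - 3*exp(-6*t)/8.
As t -> infinity, exp(-2*3 t) -> 0, so the stationary variance is sigma^2 / (2 theta) = 3/8.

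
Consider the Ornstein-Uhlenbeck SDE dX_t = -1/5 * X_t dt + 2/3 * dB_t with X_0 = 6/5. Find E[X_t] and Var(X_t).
E[X_t] = 6*exp(-t/5)/5; Var(X_t) = 10/9 - 10*exp(-2*t/5)/9

The OU SDE dX = -theta X dt + sigma dB admits the integrating factor exp(theta t): d(exp(theta t) X_t) = sigma exp(theta t) dB_t. Integrating from 0 to t:
  X_t = x_0 * exp(-theta t) + sigma * int_0^t exp(-theta (t-s)) dB_s.
The Itô integral has mean 0 and (by the Itô isometry) variance sigma^2 * int_0^t exp(-2 theta (t - s)) ds = sigma^2 * (1 - exp(-2 theta t)) / (2 theta).
With theta = 1/5, sigma = 2/3, x_0 = 6/5:
  E[X_t] = 6/5 * exp(-1/5 t) = 6*exp(-t/5)/5
  Var(X_t) = (2/3)^2 * (1 - exp(-2*1/5 t)) / (2 * 1/5) = 10/9 - 10*exp(-2*t/5)/9.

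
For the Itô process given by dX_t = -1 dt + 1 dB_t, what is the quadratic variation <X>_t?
<X>_t = t

For an Itô process dX_t = a(t) dt + b(t) dB_t, the quadratic variation is <X>_t = int_0^t b(s)^2 ds (the drift term does not contribute). Here b(s) = 1, so
  b(s)^2 = 1.
Integrating from 0 to t:
  <X>_t = int_0^t (1) ds = t.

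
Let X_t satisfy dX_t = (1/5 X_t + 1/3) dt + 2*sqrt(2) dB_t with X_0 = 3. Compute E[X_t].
E[X_t] = 14*exp(t/5)/3 - 5/3

Taking expectations and using E[dB_t] = 0, the mean m(t) = E[X_t] satisfies the ODE m'(t) = a m(t) + b with m(0) = x_0. With a = 1/5, b = 1/3, x_0 = 3, the solution is
  m(t) = x_0 * exp(a t) + (b/a) * (exp(a t) - 1)
       = 3 * exp((1/5) t) + ((1/3)/(1/5)) * (exp((1/5) t) - 1)
       = 14*exp(t/5)/3 - 5/3.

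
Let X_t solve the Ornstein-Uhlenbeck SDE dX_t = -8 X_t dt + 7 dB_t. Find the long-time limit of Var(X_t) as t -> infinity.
lim Var(X_t) = 49/16

The OU SDE dX = -theta X dt + sigma dB admits the integrating factor exp(theta t): d(exp(theta t) X_t) = sigma exp(theta t) dB_t. Integrating from 0 to t gives X_t = x_0 * exp(-theta t) + sigma * int_0^t exp(-theta (t-s)) dB_s for any initial x_0. The Itô integral has variance (by the Itô isometry) sigma^2 * int_0^t exp(-2 theta (t - s)) ds = sigma^2 * (1 - exp(-2 theta t)) / (2 theta), independent of x_0.
With theta = 8, sigma = 7:
  Var(X_t) = (7)^2 * (1 - exp(-2*8 t)) / (2 * 8) = 49/16 - 49*exp(-16*t)/16.
As t -> infinity, exp(-2*8 t) -> 0, so the stationary variance is sigma^2 / (2 theta) = 49/16.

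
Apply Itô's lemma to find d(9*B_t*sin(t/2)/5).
d(9*B_t*sin(t/2)/5) = (9*B_t*cos(t/2)/10) dt + (9*sin(t/2)/5) dB_t

Itô's formula for f(t, x): d f(t, B_t) = (f_t + (1/2) f_xx) dt + f_x dB_t. Compute partials of f(t, x) = 9*x*sin(t/2)/5:
  f_t(t,x)  = 9*x*cos(t/2)/10
  f_x(t,x)  = 9*sin(t/2)/5
  f_xx(t,x) = 0
Assemble drift = f_t + (1/2) f_xx = 9*x*cos(t/2)/10 and diffusion = f_x = 9*sin(t/2)/5. Substituting x = B_t:
  d(9*B_t*sin(t/2)/5) = (9*B_t*cos(t/2)/10) dt + (9*sin(t/2)/5) dB_t.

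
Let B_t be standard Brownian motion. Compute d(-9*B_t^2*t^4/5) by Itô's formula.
d(-9*B_t^2*t^4/5) = (9*t^3*(-4*B_t^2 - t)/5) dt + (-18*B_t*t^4/5) dB_t

Itô's formula for f(t, x): d f(t, B_t) = (f_t + (1/2) f_xx) dt + f_x dB_t. Compute partials of f(t, x) = -9*t^4*x^2/5:
  f_t(t,x)  = -36*t^3*x^2/5
  f_x(t,x)  = -18*t^4*x/5
  f_xx(t,x) = -18*t^4/5
Assemble drift = f_t + (1/2) f_xx = 9*t^3*(-t - 4*x^2)/5 and diffusion = f_x = -18*t^4*x/5. Substituting x = B_t:
  d(-9*B_t^2*t^4/5) = (9*t^3*(-4*B_t^2 - t)/5) dt + (-18*B_t*t^4/5) dB_t.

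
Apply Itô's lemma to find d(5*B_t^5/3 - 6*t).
d(5*B_t^5/3 - 6*t) = (50*B_t^3/3 - 6) dt + (25*B_t^4/3) dB_t

Itô's formula for f(t, x): d f(t, B_t) = (f_t + (1/2) f_xx) dt + f_x dB_t. Compute partials of f(t, x) = -6*t + 5*x^5/3:
  f_t(t,x)  = -6
  f_x(t,x)  = 25*x^4/3
  f_xx(t,x) = 100*x^3/3
Assemble drift = f_t + (1/2) f_xx = 50*x^3/3 - 6 and diffusion = f_x = 25*x^4/3. Substituting x = B_t:
  d(5*B_t^5/3 - 6*t) = (50*B_t^3/3 - 6) dt + (25*B_t^4/3) dB_t.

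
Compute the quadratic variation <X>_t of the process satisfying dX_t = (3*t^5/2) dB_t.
<X>_t = 9*t^11/44

For an Itô process dX_t = a(t) dt + b(t) dB_t, the quadratic variation is <X>_t = int_0^t b(s)^2 ds (the drift term does not contribute). Here b(s) = 3*s^5/2, so
  b(s)^2 = 9*s^10/4.
Integrating from 0 to t:
  <X>_t = int_0^t (9*s^10/4) ds = 9*t^11/44.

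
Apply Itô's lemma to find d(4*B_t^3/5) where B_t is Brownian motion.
d(4*B_t^3/5) = (12*B_t/5) dt + (12*B_t^2/5) dB_t

Itô's formula for f(B_t) gives d f(B_t) = f'(B_t) dB_t + (1/2) f''(B_t) dt. Compute derivatives of f(x) = 4*x^3/5:
  f'(x)  = 12*x^2/5
  f''(x) = 24*x/5
Substitute x = B_t and multiply the f'' term by 1/2:
  drift     = (1/2) * (24*x/5) evaluated at B_t = 12*B_t/5
  diffusion = (12*x^2/5) evaluated at B_t = 12*B_t^2/5
Therefore d(4*B_t^3/5) = (12*B_t/5) dt + (12*B_t^2/5) dB_t.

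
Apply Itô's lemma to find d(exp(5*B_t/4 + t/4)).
d(exp(5*B_t/4 + t/4)) = (33*exp(5*B_t/4 + t/4)/32) dt + (5*exp(5*B_t/4 + t/4)/4) dB_t

Itô's formula for f(t, x): d f(t, B_t) = (f_t + (1/2) f_xx) dt + f_x dB_t. Compute partials of f(t, x) = exp(t/4 + 5*x/4):
  f_t(t,x)  = exp(t/4 + 5*x/4)/4
  f_x(t,x)  = 5*exp(t/4 + 5*x/4)/4
  f_xx(t,x) = 25*exp(t/4 + 5*x/4)/16
Assemble drift = f_t + (1/2) f_xx = 33*exp(t/4 + 5*x/4)/32 and diffusion = f_x = 5*exp(t/4 + 5*x/4)/4. Substituting x = B_t:
  d(exp(5*B_t/4 + t/4)) = (33*exp(5*B_t/4 + t/4)/32) dt + (5*exp(5*B_t/4 + t/4)/4) dB_t.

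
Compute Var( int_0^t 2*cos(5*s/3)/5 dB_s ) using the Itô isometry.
Var = 2*t/25 + 3*sin(10*t/3)/125

The Itô integral of a deterministic integrand f(s) has mean 0 because each increment f(s) * (B_{s+ds} - B_s) has mean 0. By the Itô isometry:
  Var( int_0^t f(s) dB_s ) = E[ (int_0^t f(s) dB_s)^2 ] = int_0^t f(s)^2 ds.
Here f(s) = 2*cos(5*s/3)/5, so f(s)^2 = 4*cos(5*s/3)^2/25. Integrate:
  int_0^t (4*cos(5*s/3)^2/25) ds = 2*t/25 + 3*sin(10*t/3)/125.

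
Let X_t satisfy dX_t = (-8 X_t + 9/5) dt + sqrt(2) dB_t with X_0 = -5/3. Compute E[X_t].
E[X_t] = 9/40 - 227*exp(-8*t)/120

Taking expectations and using E[dB_t] = 0, the mean m(t) = E[X_t] satisfies the ODE m'(t) = a m(t) + b with m(0) = x_0. With a = -8, b = 9/5, x_0 = -5/3, the solution is
  m(t) = x_0 * exp(a t) + (b/a) * (exp(a t) - 1)
       = (-5/3) * exp((-8) t) + ((9/5)/(-8)) * (exp((-8) t) - 1)
       = 9/40 - 227*exp(-8*t)/120.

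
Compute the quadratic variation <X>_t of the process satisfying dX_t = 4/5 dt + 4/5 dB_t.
<X>_t = 16*t/25

For an Itô process dX_t = a(t) dt + b(t) dB_t, the quadratic variation is <X>_t = int_0^t b(s)^2 ds (the drift term does not contribute). Here b(s) = 4/5, so
  b(s)^2 = 16/25.
Integrating from 0 to t:
  <X>_t = int_0^t (16/25) ds = 16*t/25.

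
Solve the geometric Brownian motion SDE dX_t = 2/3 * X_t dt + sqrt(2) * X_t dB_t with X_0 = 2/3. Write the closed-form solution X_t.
X_t = 2/3 * exp((-1/3) * t + (sqrt(2)) * B_t)

For GBM dX = mu X dt + sigma X dB with X_0 = x_0, apply Itô to Y = log X: dY = (mu - sigma^2/2) dt + sigma dB, so Y_t = log(x_0) + (mu - sigma^2/2) t + sigma B_t and hence X_t = x_0 * exp((mu - sigma^2/2) t + sigma B_t).
With mu = 2/3, sigma = sqrt(2), x_0 = 2/3, this gives:
  X_t = 2/3 * exp((-1/3) * t + (sqrt(2)) * B_t).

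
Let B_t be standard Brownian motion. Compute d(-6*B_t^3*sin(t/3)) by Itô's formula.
d(-6*B_t^3*sin(t/3)) = (-2*B_t*(B_t^2*cos(t/3) + 9*sin(t/3))) dt + (-18*B_t^2*sin(t/3)) dB_t

Itô's formula for f(t, x): d f(t, B_t) = (f_t + (1/2) f_xx) dt + f_x dB_t. Compute partials of f(t, x) = -6*x^3*sin(t/3):
  f_t(t,x)  = -2*x^3*cos(t/3)
  f_x(t,x)  = -18*x^2*sin(t/3)
  f_xx(t,x) = -36*x*sin(t/3)
Assemble drift = f_t + (1/2) f_xx = -2*x*(x^2*cos(t/3) + 9*sin(t/3)) and diffusion = f_x = -18*x^2*sin(t/3). Substituting x = B_t:
  d(-6*B_t^3*sin(t/3)) = (-2*B_t*(B_t^2*cos(t/3) + 9*sin(t/3))) dt + (-18*B_t^2*sin(t/3)) dB_t.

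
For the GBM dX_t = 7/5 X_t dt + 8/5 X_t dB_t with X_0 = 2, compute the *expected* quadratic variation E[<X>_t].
E[<X>_t] = 128*exp(134*t/25)/67 - 128/67

<X>_t = int_0^t ((8/5) * X_s)^2 ds. Taking expectation inside the integral: E[<X>_t] = (8/5)^2 * int_0^t E[X_s^2] ds. For GBM, E[X_s^2] = x_0^2 * exp((2 mu + sigma^2) s). Integrating:
  E[<X>_t] = (8/5)^2 * 2^2 * (exp((2*(7/5) + (8/5)^2) t) - 1) / (2*(7/5) + (8/5)^2)
           = (8/5)^2 * 2^2 * (exp((134/25) t) - 1) / (134/25) = 128*exp(134*t/25)/67 - 128/67.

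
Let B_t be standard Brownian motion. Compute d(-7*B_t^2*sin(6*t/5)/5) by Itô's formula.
d(-7*B_t^2*sin(6*t/5)/5) = (-42*B_t^2*cos(6*t/5)/25 - 7*sin(6*t/5)/5) dt + (-14*B_t*sin(6*t/5)/5) dB_t

Itô's formula for f(t, x): d f(t, B_t) = (f_t + (1/2) f_xx) dt + f_x dB_t. Compute partials of f(t, x) = -7*x^2*sin(6*t/5)/5:
  f_t(t,x)  = -42*x^2*cos(6*t/5)/25
  f_x(t,x)  = -14*x*sin(6*t/5)/5
  f_xx(t,x) = -14*sin(6*t/5)/5
Assemble drift = f_t + (1/2) f_xx = -42*x^2*cos(6*t/5)/25 - 7*sin(6*t/5)/5 and diffusion = f_x = -14*x*sin(6*t/5)/5. Substituting x = B_t:
  d(-7*B_t^2*sin(6*t/5)/5) = (-42*B_t^2*cos(6*t/5)/25 - 7*sin(6*t/5)/5) dt + (-14*B_t*sin(6*t/5)/5) dB_t.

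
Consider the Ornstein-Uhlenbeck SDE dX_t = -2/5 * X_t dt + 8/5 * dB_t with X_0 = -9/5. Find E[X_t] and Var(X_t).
E[X_t] = -9*exp(-2*t/5)/5; Var(X_t) = 16/5 - 16*exp(-4*t/5)/5

The OU SDE dX = -theta X dt + sigma dB admits the integrating factor exp(theta t): d(exp(theta t) X_t) = sigma exp(theta t) dB_t. Integrating from 0 to t:
  X_t = x_0 * exp(-theta t) + sigma * int_0^t exp(-theta (t-s)) dB_s.
The Itô integral has mean 0 and (by the Itô isometry) variance sigma^2 * int_0^t exp(-2 theta (t - s)) ds = sigma^2 * (1 - exp(-2 theta t)) / (2 theta).
With theta = 2/5, sigma = 8/5, x_0 = -9/5:
  E[X_t] = -9/5 * exp(-2/5 t) = -9*exp(-2*t/5)/5
  Var(X_t) = (8/5)^2 * (1 - exp(-2*2/5 t)) / (2 * 2/5) = 16/5 - 16*exp(-4*t/5)/5.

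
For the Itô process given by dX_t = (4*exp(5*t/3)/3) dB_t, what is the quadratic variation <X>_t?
<X>_t = 8*exp(10*t/3)/15 - 8/15

For an Itô process dX_t = a(t) dt + b(t) dB_t, the quadratic variation is <X>_t = int_0^t b(s)^2 ds (the drift term does not contribute). Here b(s) = 4*exp(5*s/3)/3, so
  b(s)^2 = 16*exp(10*s/3)/9.
Integrating from 0 to t:
  <X>_t = int_0^t (16*exp(10*s/3)/9) ds = 8*exp(10*t/3)/15 - 8/15.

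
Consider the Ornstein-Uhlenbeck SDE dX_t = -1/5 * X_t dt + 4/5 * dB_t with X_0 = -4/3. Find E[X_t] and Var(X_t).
E[X_t] = -4*exp(-t/5)/3; Var(X_t) = 8/5 - 8*exp(-2*t/5)/5

The OU SDE dX = -theta X dt + sigma dB admits the integrating factor exp(theta t): d(exp(theta t) X_t) = sigma exp(theta t) dB_t. Integrating from 0 to t:
  X_t = x_0 * exp(-theta t) + sigma * int_0^t exp(-theta (t-s)) dB_s.
The Itô integral has mean 0 and (by the Itô isometry) variance sigma^2 * int_0^t exp(-2 theta (t - s)) ds = sigma^2 * (1 - exp(-2 theta t)) / (2 theta).
With theta = 1/5, sigma = 4/5, x_0 = -4/3:
  E[X_t] = -4/3 * exp(-1/5 t) = -4*exp(-t/5)/3
  Var(X_t) = (4/5)^2 * (1 - exp(-2*1/5 t)) / (2 * 1/5) = 8/5 - 8*exp(-2*t/5)/5.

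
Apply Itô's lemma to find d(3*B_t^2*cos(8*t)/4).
d(3*B_t^2*cos(8*t)/4) = (-6*B_t^2*sin(8*t) + 3*cos(8*t)/4) dt + (3*B_t*cos(8*t)/2) dB_t

Itô's formula for f(t, x): d f(t, B_t) = (f_t + (1/2) f_xx) dt + f_x dB_t. Compute partials of f(t, x) = 3*x^2*cos(8*t)/4:
  f_t(t,x)  = -6*x^2*sin(8*t)
  f_x(t,x)  = 3*x*cos(8*t)/2
  f_xx(t,x) = 3*cos(8*t)/2
Assemble drift = f_t + (1/2) f_xx = -6*x^2*sin(8*t) + 3*cos(8*t)/4 and diffusion = f_x = 3*x*cos(8*t)/2. Substituting x = B_t:
  d(3*B_t^2*cos(8*t)/4) = (-6*B_t^2*sin(8*t) + 3*cos(8*t)/4) dt + (3*B_t*cos(8*t)/2) dB_t.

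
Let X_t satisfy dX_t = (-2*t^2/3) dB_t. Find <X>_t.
<X>_t = 4*t^5/45

For an Itô process dX_t = a(t) dt + b(t) dB_t, the quadratic variation is <X>_t = int_0^t b(s)^2 ds (the drift term does not contribute). Here b(s) = -2*s^2/3, so
  b(s)^2 = 4*s^4/9.
Integrating from 0 to t:
  <X>_t = int_0^t (4*s^4/9) ds = 4*t^5/45.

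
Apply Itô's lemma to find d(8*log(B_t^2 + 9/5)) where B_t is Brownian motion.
d(8*log(B_t^2 + 9/5)) = (40*(9 - 5*B_t^2)/(5*B_t^2 + 9)^2) dt + (80*B_t/(5*B_t^2 + 9)) dB_t

Itô's formula for f(B_t) gives d f(B_t) = f'(B_t) dB_t + (1/2) f''(B_t) dt. Compute derivatives of f(x) = 8*log(x^2 + 9/5):
  f'(x)  = 80*x/(5*x^2 + 9)
  f''(x) = 80*(9 - 5*x^2)/(5*x^2 + 9)^2
Substitute x = B_t and multiply the f'' term by 1/2:
  drift     = (1/2) * (80*(9 - 5*x^2)/(5*x^2 + 9)^2) evaluated at B_t = 40*(9 - 5*B_t^2)/(5*B_t^2 + 9)^2
  diffusion = (80*x/(5*x^2 + 9)) evaluated at B_t = 80*B_t/(5*B_t^2 + 9)
Therefore d(8*log(B_t^2 + 9/5)) = (40*(9 - 5*B_t^2)/(5*B_t^2 + 9)^2) dt + (80*B_t/(5*B_t^2 + 9)) dB_t.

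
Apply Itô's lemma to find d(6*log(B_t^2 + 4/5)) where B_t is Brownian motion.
d(6*log(B_t^2 + 4/5)) = (30*(4 - 5*B_t^2)/(5*B_t^2 + 4)^2) dt + (60*B_t/(5*B_t^2 + 4)) dB_t

Itô's formula for f(B_t) gives d f(B_t) = f'(B_t) dB_t + (1/2) f''(B_t) dt. Compute derivatives of f(x) = 6*log(x^2 + 4/5):
  f'(x)  = 60*x/(5*x^2 + 4)
  f''(x) = 60*(4 - 5*x^2)/(5*x^2 + 4)^2
Substitute x = B_t and multiply the f'' term by 1/2:
  drift     = (1/2) * (60*(4 - 5*x^2)/(5*x^2 + 4)^2) evaluated at B_t = 30*(4 - 5*B_t^2)/(5*B_t^2 + 4)^2
  diffusion = (60*x/(5*x^2 + 4)) evaluated at B_t = 60*B_t/(5*B_t^2 + 4)
Therefore d(6*log(B_t^2 + 4/5)) = (30*(4 - 5*B_t^2)/(5*B_t^2 + 4)^2) dt + (60*B_t/(5*B_t^2 + 4)) dB_t.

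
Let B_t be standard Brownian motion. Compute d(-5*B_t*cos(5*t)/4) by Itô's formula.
d(-5*B_t*cos(5*t)/4) = (25*B_t*sin(5*t)/4) dt + (-5*cos(5*t)/4) dB_t

Itô's formula for f(t, x): d f(t, B_t) = (f_t + (1/2) f_xx) dt + f_x dB_t. Compute partials of f(t, x) = -5*x*cos(5*t)/4:
  f_t(t,x)  = 25*x*sin(5*t)/4
  f_x(t,x)  = -5*cos(5*t)/4
  f_xx(t,x) = 0
Assemble drift = f_t + (1/2) f_xx = 25*x*sin(5*t)/4 and diffusion = f_x = -5*cos(5*t)/4. Substituting x = B_t:
  d(-5*B_t*cos(5*t)/4) = (25*B_t*sin(5*t)/4) dt + (-5*cos(5*t)/4) dB_t.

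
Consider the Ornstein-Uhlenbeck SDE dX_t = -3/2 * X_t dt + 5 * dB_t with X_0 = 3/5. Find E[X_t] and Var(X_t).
E[X_t] = 3*exp(-3*t/2)/5; Var(X_t) = 25/3 - 25*exp(-3*t)/3

The OU SDE dX = -theta X dt + sigma dB admits the integrating factor exp(theta t): d(exp(theta t) X_t) = sigma exp(theta t) dB_t. Integrating from 0 to t:
  X_t = x_0 * exp(-theta t) + sigma * int_0^t exp(-theta (t-s)) dB_s.
The Itô integral has mean 0 and (by the Itô isometry) variance sigma^2 * int_0^t exp(-2 theta (t - s)) ds = sigma^2 * (1 - exp(-2 theta t)) / (2 theta).
With theta = 3/2, sigma = 5, x_0 = 3/5:
  E[X_t] = 3/5 * exp(-3/2 t) = 3*exp(-3*t/2)/5
  Var(X_t) = (5)^2 * (1 - exp(-2*3/2 t)) / (2 * 3/2) = 25/3 - 25*exp(-3*t)/3.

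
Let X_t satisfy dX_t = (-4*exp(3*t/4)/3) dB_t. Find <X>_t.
<X>_t = 32*exp(3*t/2)/27 - 32/27

For an Itô process dX_t = a(t) dt + b(t) dB_t, the quadratic variation is <X>_t = int_0^t b(s)^2 ds (the drift term does not contribute). Here b(s) = -4*exp(3*s/4)/3, so
  b(s)^2 = 16*exp(3*s/2)/9.
Integrating from 0 to t:
  <X>_t = int_0^t (16*exp(3*s/2)/9) ds = 32*exp(3*t/2)/27 - 32/27.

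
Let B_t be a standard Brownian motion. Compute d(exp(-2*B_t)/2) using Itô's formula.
d(exp(-2*B_t)/2) = (exp(-2*B_t)) dt + (-exp(-2*B_t)) dB_t

Itô's formula for f(B_t) gives d f(B_t) = f'(B_t) dB_t + (1/2) f''(B_t) dt. Compute derivatives of f(x) = exp(-2*x)/2:
  f'(x)  = -exp(-2*x)
  f''(x) = 2*exp(-2*x)
Substitute x = B_t and multiply the f'' term by 1/2:
  drift     = (1/2) * (2*exp(-2*x)) evaluated at B_t = exp(-2*B_t)
  diffusion = (-exp(-2*x)) evaluated at B_t = -exp(-2*B_t)
Therefore d(exp(-2*B_t)/2) = (exp(-2*B_t)) dt + (-exp(-2*B_t)) dB_t.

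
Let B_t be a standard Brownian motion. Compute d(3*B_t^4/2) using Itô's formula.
d(3*B_t^4/2) = (9*B_t^2) dt + (6*B_t^3) dB_t

Itô's formula for f(B_t) gives d f(B_t) = f'(B_t) dB_t + (1/2) f''(B_t) dt. Compute derivatives of f(x) = 3*x^4/2:
  f'(x)  = 6*x^3
  f''(x) = 18*x^2
Substitute x = B_t and multiply the f'' term by 1/2:
  drift     = (1/2) * (18*x^2) evaluated at B_t = 9*B_t^2
  diffusion = (6*x^3) evaluated at B_t = 6*B_t^3
Therefore d(3*B_t^4/2) = (9*B_t^2) dt + (6*B_t^3) dB_t.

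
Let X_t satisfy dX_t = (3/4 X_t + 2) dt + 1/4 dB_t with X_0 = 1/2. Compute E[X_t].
E[X_t] = 19*exp(3*t/4)/6 - 8/3

Taking expectations and using E[dB_t] = 0, the mean m(t) = E[X_t] satisfies the ODE m'(t) = a m(t) + b with m(0) = x_0. With a = 3/4, b = 2, x_0 = 1/2, the solution is
  m(t) = x_0 * exp(a t) + (b/a) * (exp(a t) - 1)
       = (1/2) * exp((3/4) t) + (2/(3/4)) * (exp((3/4) t) - 1)
       = 19*exp(3*t/4)/6 - 8/3.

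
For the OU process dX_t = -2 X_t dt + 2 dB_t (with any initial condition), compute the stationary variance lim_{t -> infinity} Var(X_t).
lim Var(X_t) = 1

The OU SDE dX = -theta X dt + sigma dB admits the integrating factor exp(theta t): d(exp(theta t) X_t) = sigma exp(theta t) dB_t. Integrating from 0 to t gives X_t = x_0 * exp(-theta t) + sigma * int_0^t exp(-theta (t-s)) dB_s for any initial x_0. The Itô integral has variance (by the Itô isometry) sigma^2 * int_0^t exp(-2 theta (t - s)) ds = sigma^2 * (1 - exp(-2 theta t)) / (2 theta), independent of x_0.
With theta = 2, sigma = 2:
  Var(X_t) = (2)^2 * (1 - exp(-2*2 t)) / (2 * 2) = 1 - exp(-4*t).
As t -> infinity, exp(-2*2 t) -> 0, so the stationary variance is sigma^2 / (2 theta) = 1.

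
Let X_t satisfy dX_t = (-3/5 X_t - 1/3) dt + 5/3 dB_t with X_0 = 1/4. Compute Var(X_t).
Var(X_t) = 125/54 - 125*exp(-6*t/5)/54

The variance V(t) = Var(X_t) satisfies V'(t) = 2 a V(t) + c^2 with V(0) = 0 (drift coefficient is linear in X, diffusion is constant). With a = -3/5, c = 5/3, the solution is
  V(t) = (c^2 / (2 a)) * (exp(2 a t) - 1)
       = ((5/3)^2 / (2*(-3/5))) * (exp((-6/5) t) - 1)
       = 125/54 - 125*exp(-6*t/5)/54.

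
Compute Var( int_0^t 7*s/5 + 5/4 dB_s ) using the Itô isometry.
Var = t*(784*t^2 + 2100*t + 1875)/1200

The Itô integral of a deterministic integrand f(s) has mean 0 because each increment f(s) * (B_{s+ds} - B_s) has mean 0. By the Itô isometry:
  Var( int_0^t f(s) dB_s ) = E[ (int_0^t f(s) dB_s)^2 ] = int_0^t f(s)^2 ds.
Here f(s) = 7*s/5 + 5/4, so f(s)^2 = (28*s + 25)^2/400. Integrate:
  int_0^t ((28*s + 25)^2/400) ds = t*(784*t^2 + 2100*t + 1875)/1200.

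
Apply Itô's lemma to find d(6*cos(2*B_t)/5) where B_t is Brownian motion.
d(6*cos(2*B_t)/5) = (-12*cos(2*B_t)/5) dt + (-12*sin(2*B_t)/5) dB_t

Itô's formula for f(B_t) gives d f(B_t) = f'(B_t) dB_t + (1/2) f''(B_t) dt. Compute derivatives of f(x) = 6*cos(2*x)/5:
  f'(x)  = -12*sin(2*x)/5
  f''(x) = -24*cos(2*x)/5
Substitute x = B_t and multiply the f'' term by 1/2:
  drift     = (1/2) * (-24*cos(2*x)/5) evaluated at B_t = -12*cos(2*B_t)/5
  diffusion = (-12*sin(2*x)/5) evaluated at B_t = -12*sin(2*B_t)/5
Therefore d(6*cos(2*B_t)/5) = (-12*cos(2*B_t)/5) dt + (-12*sin(2*B_t)/5) dB_t.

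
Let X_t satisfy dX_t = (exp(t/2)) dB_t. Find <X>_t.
<X>_t = exp(t) - 1

For an Itô process dX_t = a(t) dt + b(t) dB_t, the quadratic variation is <X>_t = int_0^t b(s)^2 ds (the drift term does not contribute). Here b(s) = exp(s/2), so
  b(s)^2 = exp(s).
Integrating from 0 to t:
  <X>_t = int_0^t (exp(s)) ds = exp(t) - 1.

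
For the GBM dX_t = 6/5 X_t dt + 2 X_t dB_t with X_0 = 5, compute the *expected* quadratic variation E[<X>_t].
E[<X>_t] = 125*exp(32*t/5)/8 - 125/8

<X>_t = int_0^t (2 * X_s)^2 ds. Taking expectation inside the integral: E[<X>_t] = 2^2 * int_0^t E[X_s^2] ds. For GBM, E[X_s^2] = x_0^2 * exp((2 mu + sigma^2) s). Integrating:
  E[<X>_t] = 2^2 * 5^2 * (exp((2*(6/5) + 2^2) t) - 1) / (2*(6/5) + 2^2)
           = 2^2 * 5^2 * (exp((32/5) t) - 1) / (32/5) = 125*exp(32*t/5)/8 - 125/8.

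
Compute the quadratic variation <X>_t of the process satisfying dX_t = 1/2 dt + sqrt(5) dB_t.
<X>_t = 5*t

For an Itô process dX_t = a(t) dt + b(t) dB_t, the quadratic variation is <X>_t = int_0^t b(s)^2 ds (the drift term does not contribute). Here b(s) = sqrt(5), so
  b(s)^2 = 5.
Integrating from 0 to t:
  <X>_t = int_0^t (5) ds = 5*t.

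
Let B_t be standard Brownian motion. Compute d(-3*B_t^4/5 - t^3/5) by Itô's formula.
d(-3*B_t^4/5 - t^3/5) = (-18*B_t^2/5 - 3*t^2/5) dt + (-12*B_t^3/5) dB_t

Itô's formula for f(t, x): d f(t, B_t) = (f_t + (1/2) f_xx) dt + f_x dB_t. Compute partials of f(t, x) = -t^3/5 - 3*x^4/5:
  f_t(t,x)  = -3*t^2/5
  f_x(t,x)  = -12*x^3/5
  f_xx(t,x) = -36*x^2/5
Assemble drift = f_t + (1/2) f_xx = -3*t^2/5 - 18*x^2/5 and diffusion = f_x = -12*x^3/5. Substituting x = B_t:
  d(-3*B_t^4/5 - t^3/5) = (-18*B_t^2/5 - 3*t^2/5) dt + (-12*B_t^3/5) dB_t.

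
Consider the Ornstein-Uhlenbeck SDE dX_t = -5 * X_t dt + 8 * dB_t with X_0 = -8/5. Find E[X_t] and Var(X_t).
E[X_t] = -8*exp(-5*t)/5; Var(X_t) = 32/5 - 32*exp(-10*t)/5

The OU SDE dX = -theta X dt + sigma dB admits the integrating factor exp(theta t): d(exp(theta t) X_t) = sigma exp(theta t) dB_t. Integrating from 0 to t:
  X_t = x_0 * exp(-theta t) + sigma * int_0^t exp(-theta (t-s)) dB_s.
The Itô integral has mean 0 and (by the Itô isometry) variance sigma^2 * int_0^t exp(-2 theta (t - s)) ds = sigma^2 * (1 - exp(-2 theta t)) / (2 theta).
With theta = 5, sigma = 8, x_0 = -8/5:
  E[X_t] = -8/5 * exp(-5 t) = -8*exp(-5*t)/5
  Var(X_t) = (8)^2 * (1 - exp(-2*5 t)) / (2 * 5) = 32/5 - 32*exp(-10*t)/5.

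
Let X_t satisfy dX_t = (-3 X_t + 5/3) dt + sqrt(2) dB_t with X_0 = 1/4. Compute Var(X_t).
Var(X_t) = 1/3 - exp(-6*t)/3

The variance V(t) = Var(X_t) satisfies V'(t) = 2 a V(t) + c^2 with V(0) = 0 (drift coefficient is linear in X, diffusion is constant). With a = -3, c = sqrt(2), the solution is
  V(t) = (c^2 / (2 a)) * (exp(2 a t) - 1)
       = (sqrt(2)^2 / (2*(-3))) * (exp((-6) t) - 1)
       = 1/3 - exp(-6*t)/3.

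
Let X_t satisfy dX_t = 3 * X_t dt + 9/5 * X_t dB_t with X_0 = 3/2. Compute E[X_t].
E[X_t] = 3*exp(3*t)/2

For GBM dX = mu X dt + sigma X dB with X_0 = x_0, apply Itô to Y = log X: dY = (mu - sigma^2/2) dt + sigma dB, so Y_t = log(x_0) + (mu - sigma^2/2) t + sigma B_t and hence X_t = x_0 * exp((mu - sigma^2/2) t + sigma B_t).
With mu = 3, sigma = 9/5, x_0 = 3/2, this gives:
  X_t = 3/2 * exp((69/50) * t + (9/5) * B_t).
Since sigma*B_t ~ Normal(0, sigma^2 t), E[exp(sigma*B_t)] = exp(sigma^2 t / 2); so E[X_t] = x_0 * exp((mu - sigma^2/2) t) * exp(sigma^2 t / 2) = x_0 * exp(mu t) = 3*exp(3*t)/2.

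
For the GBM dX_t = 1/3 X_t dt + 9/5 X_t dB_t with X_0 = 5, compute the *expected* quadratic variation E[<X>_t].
E[<X>_t] = 6075*exp(293*t/75)/293 - 6075/293

<X>_t = int_0^t ((9/5) * X_s)^2 ds. Taking expectation inside the integral: E[<X>_t] = (9/5)^2 * int_0^t E[X_s^2] ds. For GBM, E[X_s^2] = x_0^2 * exp((2 mu + sigma^2) s). Integrating:
  E[<X>_t] = (9/5)^2 * 5^2 * (exp((2*(1/3) + (9/5)^2) t) - 1) / (2*(1/3) + (9/5)^2)
           = (9/5)^2 * 5^2 * (exp((293/75) t) - 1) / (293/75) = 6075*exp(293*t/75)/293 - 6075/293.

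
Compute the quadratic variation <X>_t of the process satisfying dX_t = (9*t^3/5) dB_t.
<X>_t = 81*t^7/175

For an Itô process dX_t = a(t) dt + b(t) dB_t, the quadratic variation is <X>_t = int_0^t b(s)^2 ds (the drift term does not contribute). Here b(s) = 9*s^3/5, so
  b(s)^2 = 81*s^6/25.
Integrating from 0 to t:
  <X>_t = int_0^t (81*s^6/25) ds = 81*t^7/175.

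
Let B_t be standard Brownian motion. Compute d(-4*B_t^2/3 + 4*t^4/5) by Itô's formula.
d(-4*B_t^2/3 + 4*t^4/5) = (16*t^3/5 - 4/3) dt + (-8*B_t/3) dB_t

Itô's formula for f(t, x): d f(t, B_t) = (f_t + (1/2) f_xx) dt + f_x dB_t. Compute partials of f(t, x) = 4*t^4/5 - 4*x^2/3:
  f_t(t,x)  = 16*t^3/5
  f_x(t,x)  = -8*x/3
  f_xx(t,x) = -8/3
Assemble drift = f_t + (1/2) f_xx = 16*t^3/5 - 4/3 and diffusion = f_x = -8*x/3. Substituting x = B_t:
  d(-4*B_t^2/3 + 4*t^4/5) = (16*t^3/5 - 4/3) dt + (-8*B_t/3) dB_t.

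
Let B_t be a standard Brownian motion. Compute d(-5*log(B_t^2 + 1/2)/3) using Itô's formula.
d(-5*log(B_t^2 + 1/2)/3) = (10*(2*B_t^2 - 1)/(3*(2*B_t^2 + 1)^2)) dt + (-20*B_t/(6*B_t^2 + 3)) dB_t

Itô's formula for f(B_t) gives d f(B_t) = f'(B_t) dB_t + (1/2) f''(B_t) dt. Compute derivatives of f(x) = -5*log(x^2 + 1/2)/3:
  f'(x)  = -20*x/(6*x^2 + 3)
  f''(x) = 20*(2*x^2 - 1)/(3*(2*x^2 + 1)^2)
Substitute x = B_t and multiply the f'' term by 1/2:
  drift     = (1/2) * (20*(2*x^2 - 1)/(3*(2*x^2 + 1)^2)) evaluated at B_t = 10*(2*B_t^2 - 1)/(3*(2*B_t^2 + 1)^2)
  diffusion = (-20*x/(6*x^2 + 3)) evaluated at B_t = -20*B_t/(6*B_t^2 + 3)
Therefore d(-5*log(B_t^2 + 1/2)/3) = (10*(2*B_t^2 - 1)/(3*(2*B_t^2 + 1)^2)) dt + (-20*B_t/(6*B_t^2 + 3)) dB_t.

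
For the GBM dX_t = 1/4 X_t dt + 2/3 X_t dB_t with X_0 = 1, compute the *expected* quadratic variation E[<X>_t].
E[<X>_t] = 8*exp(17*t/18)/17 - 8/17

<X>_t = int_0^t ((2/3) * X_s)^2 ds. Taking expectation inside the integral: E[<X>_t] = (2/3)^2 * int_0^t E[X_s^2] ds. For GBM, E[X_s^2] = x_0^2 * exp((2 mu + sigma^2) s). Integrating:
  E[<X>_t] = (2/3)^2 * 1^2 * (exp((2*(1/4) + (2/3)^2) t) - 1) / (2*(1/4) + (2/3)^2)
           = (2/3)^2 * 1^2 * (exp((17/18) t) - 1) / (17/18) = 8*exp(17*t/18)/17 - 8/17.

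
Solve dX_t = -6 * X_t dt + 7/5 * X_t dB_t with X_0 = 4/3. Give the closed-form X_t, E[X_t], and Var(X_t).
X_t = 4/3 * exp((-349/50) t + (7/5) B_t); E[X_t] = 4*exp(-6*t)/3; Var(X_t) = (16*exp(49*t/25) - 16)*exp(-12*t)/9

For GBM dX = mu X dt + sigma X dB with X_0 = x_0, apply Itô to Y = log X: dY = (mu - sigma^2/2) dt + sigma dB, so Y_t = log(x_0) + (mu - sigma^2/2) t + sigma B_t and hence X_t = x_0 * exp((mu - sigma^2/2) t + sigma B_t).
With mu = -6, sigma = 7/5, x_0 = 4/3, this gives:
  X_t = 4/3 * exp((-349/50) * t + (7/5) * B_t).
Since sigma*B_t ~ Normal(0, sigma^2 t), E[exp(sigma*B_t)] = exp(sigma^2 t / 2); so E[X_t] = x_0 * exp((mu - sigma^2/2) t) * exp(sigma^2 t / 2) = x_0 * exp(mu t) = 4*exp(-6*t)/3.
Var(X_t) = E[X_t^2] - (E[X_t])^2 = x_0^2 * exp(2 mu t) * (exp(sigma^2 t) - 1) = (16*exp(49*t/25) - 16)*exp(-12*t)/9.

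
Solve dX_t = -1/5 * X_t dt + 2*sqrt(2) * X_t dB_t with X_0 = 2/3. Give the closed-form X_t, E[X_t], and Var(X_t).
X_t = 2/3 * exp((-21/5) t + (2*sqrt(2)) B_t); E[X_t] = 2*exp(-t/5)/3; Var(X_t) = (4*exp(8*t) - 4)*exp(-2*t/5)/9

For GBM dX = mu X dt + sigma X dB with X_0 = x_0, apply Itô to Y = log X: dY = (mu - sigma^2/2) dt + sigma dB, so Y_t = log(x_0) + (mu - sigma^2/2) t + sigma B_t and hence X_t = x_0 * exp((mu - sigma^2/2) t + sigma B_t).
With mu = -1/5, sigma = 2*sqrt(2), x_0 = 2/3, this gives:
  X_t = 2/3 * exp((-21/5) * t + (2*sqrt(2)) * B_t).
Since sigma*B_t ~ Normal(0, sigma^2 t), E[exp(sigma*B_t)] = exp(sigma^2 t / 2); so E[X_t] = x_0 * exp((mu - sigma^2/2) t) * exp(sigma^2 t / 2) = x_0 * exp(mu t) = 2*exp(-t/5)/3.
Var(X_t) = E[X_t^2] - (E[X_t])^2 = x_0^2 * exp(2 mu t) * (exp(sigma^2 t) - 1) = (4*exp(8*t) - 4)*exp(-2*t/5)/9.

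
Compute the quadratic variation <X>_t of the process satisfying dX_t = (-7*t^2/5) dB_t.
<X>_t = 49*t^5/125

For an Itô process dX_t = a(t) dt + b(t) dB_t, the quadratic variation is <X>_t = int_0^t b(s)^2 ds (the drift term does not contribute). Here b(s) = -7*s^2/5, so
  b(s)^2 = 49*s^4/25.
Integrating from 0 to t:
  <X>_t = int_0^t (49*s^4/25) ds = 49*t^5/125.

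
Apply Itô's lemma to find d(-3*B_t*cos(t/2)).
d(-3*B_t*cos(t/2)) = (3*B_t*sin(t/2)/2) dt + (-3*cos(t/2)) dB_t

Itô's formula for f(t, x): d f(t, B_t) = (f_t + (1/2) f_xx) dt + f_x dB_t. Compute partials of f(t, x) = -3*x*cos(t/2):
  f_t(t,x)  = 3*x*sin(t/2)/2
  f_x(t,x)  = -3*cos(t/2)
  f_xx(t,x) = 0
Assemble drift = f_t + (1/2) f_xx = 3*x*sin(t/2)/2 and diffusion = f_x = -3*cos(t/2). Substituting x = B_t:
  d(-3*B_t*cos(t/2)) = (3*B_t*sin(t/2)/2) dt + (-3*cos(t/2)) dB_t.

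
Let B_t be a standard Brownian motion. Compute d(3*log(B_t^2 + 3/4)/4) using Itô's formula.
d(3*log(B_t^2 + 3/4)/4) = (3*(3 - 4*B_t^2)/(4*B_t^2 + 3)^2) dt + (6*B_t/(4*B_t^2 + 3)) dB_t

Itô's formula for f(B_t) gives d f(B_t) = f'(B_t) dB_t + (1/2) f''(B_t) dt. Compute derivatives of f(x) = 3*log(x^2 + 3/4)/4:
  f'(x)  = 6*x/(4*x^2 + 3)
  f''(x) = 6*(3 - 4*x^2)/(4*x^2 + 3)^2
Substitute x = B_t and multiply the f'' term by 1/2:
  drift     = (1/2) * (6*(3 - 4*x^2)/(4*x^2 + 3)^2) evaluated at B_t = 3*(3 - 4*B_t^2)/(4*B_t^2 + 3)^2
  diffusion = (6*x/(4*x^2 + 3)) evaluated at B_t = 6*B_t/(4*B_t^2 + 3)
Therefore d(3*log(B_t^2 + 3/4)/4) = (3*(3 - 4*B_t^2)/(4*B_t^2 + 3)^2) dt + (6*B_t/(4*B_t^2 + 3)) dB_t.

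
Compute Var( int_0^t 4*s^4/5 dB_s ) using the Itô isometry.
Var = 16*t^9/225

The Itô integral of a deterministic integrand f(s) has mean 0 because each increment f(s) * (B_{s+ds} - B_s) has mean 0. By the Itô isometry:
  Var( int_0^t f(s) dB_s ) = E[ (int_0^t f(s) dB_s)^2 ] = int_0^t f(s)^2 ds.
Here f(s) = 4*s^4/5, so f(s)^2 = 16*s^8/25. Integrate:
  int_0^t (16*s^8/25) ds = 16*t^9/225.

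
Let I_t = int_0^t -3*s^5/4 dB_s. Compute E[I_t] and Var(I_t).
E[I_t] = 0; Var(I_t) = 9*t^11/176

The Itô integral of a deterministic integrand f(s) has mean 0 because each increment f(s) * (B_{s+ds} - B_s) has mean 0. By the Itô isometry:
  Var( int_0^t f(s) dB_s ) = E[ (int_0^t f(s) dB_s)^2 ] = int_0^t f(s)^2 ds.
Here f(s) = -3*s^5/4, so f(s)^2 = 9*s^10/16. Integrate:
  int_0^t (9*s^10/16) ds = 9*t^11/176.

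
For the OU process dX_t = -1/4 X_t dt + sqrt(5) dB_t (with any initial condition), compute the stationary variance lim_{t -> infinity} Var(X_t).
lim Var(X_t) = 10

The OU SDE dX = -theta X dt + sigma dB admits the integrating factor exp(theta t): d(exp(theta t) X_t) = sigma exp(theta t) dB_t. Integrating from 0 to t gives X_t = x_0 * exp(-theta t) + sigma * int_0^t exp(-theta (t-s)) dB_s for any initial x_0. The Itô integral has variance (by the Itô isometry) sigma^2 * int_0^t exp(-2 theta (t - s)) ds = sigma^2 * (1 - exp(-2 theta t)) / (2 theta), independent of x_0.
With theta = 1/4, sigma = sqrt(5):
  Var(X_t) = (sqrt(5))^2 * (1 - exp(-2*1/4 t)) / (2 * 1/4) = 10 - 10*exp(-t/2).
As t -> infinity, exp(-2*1/4 t) -> 0, so the stationary variance is sigma^2 / (2 theta) = 10.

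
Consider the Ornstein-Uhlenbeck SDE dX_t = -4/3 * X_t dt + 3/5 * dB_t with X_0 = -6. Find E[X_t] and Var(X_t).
E[X_t] = -6*exp(-4*t/3); Var(X_t) = 27/200 - 27*exp(-8*t/3)/200

The OU SDE dX = -theta X dt + sigma dB admits the integrating factor exp(theta t): d(exp(theta t) X_t) = sigma exp(theta t) dB_t. Integrating from 0 to t:
  X_t = x_0 * exp(-theta t) + sigma * int_0^t exp(-theta (t-s)) dB_s.
The Itô integral has mean 0 and (by the Itô isometry) variance sigma^2 * int_0^t exp(-2 theta (t - s)) ds = sigma^2 * (1 - exp(-2 theta t)) / (2 theta).
With theta = 4/3, sigma = 3/5, x_0 = -6:
  E[X_t] = -6 * exp(-4/3 t) = -6*exp(-4*t/3)
  Var(X_t) = (3/5)^2 * (1 - exp(-2*4/3 t)) / (2 * 4/3) = 27/200 - 27*exp(-8*t/3)/200.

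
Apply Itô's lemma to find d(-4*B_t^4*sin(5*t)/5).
d(-4*B_t^4*sin(5*t)/5) = (-4*B_t^2*(B_t^2*cos(5*t) + 6*sin(5*t)/5)) dt + (-16*B_t^3*sin(5*t)/5) dB_t

Itô's formula for f(t, x): d f(t, B_t) = (f_t + (1/2) f_xx) dt + f_x dB_t. Compute partials of f(t, x) = -4*x^4*sin(5*t)/5:
  f_t(t,x)  = -4*x^4*cos(5*t)
  f_x(t,x)  = -16*x^3*sin(5*t)/5
  f_xx(t,x) = -48*x^2*sin(5*t)/5
Assemble drift = f_t + (1/2) f_xx = -4*x^2*(x^2*cos(5*t) + 6*sin(5*t)/5) and diffusion = f_x = -16*x^3*sin(5*t)/5. Substituting x = B_t:
  d(-4*B_t^4*sin(5*t)/5) = (-4*B_t^2*(B_t^2*cos(5*t) + 6*sin(5*t)/5)) dt + (-16*B_t^3*sin(5*t)/5) dB_t.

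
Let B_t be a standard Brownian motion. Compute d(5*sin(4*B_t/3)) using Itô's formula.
d(5*sin(4*B_t/3)) = (-40*sin(4*B_t/3)/9) dt + (20*cos(4*B_t/3)/3) dB_t

Itô's formula for f(B_t) gives d f(B_t) = f'(B_t) dB_t + (1/2) f''(B_t) dt. Compute derivatives of f(x) = 5*sin(4*x/3):
  f'(x)  = 20*cos(4*x/3)/3
  f''(x) = -80*sin(4*x/3)/9
Substitute x = B_t and multiply the f'' term by 1/2:
  drift     = (1/2) * (-80*sin(4*x/3)/9) evaluated at B_t = -40*sin(4*B_t/3)/9
  diffusion = (20*cos(4*x/3)/3) evaluated at B_t = 20*cos(4*B_t/3)/3
Therefore d(5*sin(4*B_t/3)) = (-40*sin(4*B_t/3)/9) dt + (20*cos(4*B_t/3)/3) dB_t.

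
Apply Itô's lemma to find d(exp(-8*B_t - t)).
d(exp(-8*B_t - t)) = (31*exp(-8*B_t - t)) dt + (-8*exp(-8*B_t - t)) dB_t

Itô's formula for f(t, x): d f(t, B_t) = (f_t + (1/2) f_xx) dt + f_x dB_t. Compute partials of f(t, x) = exp(-t - 8*x):
  f_t(t,x)  = -exp(-t - 8*x)
  f_x(t,x)  = -8*exp(-t - 8*x)
  f_xx(t,x) = 64*exp(-t - 8*x)
Assemble drift = f_t + (1/2) f_xx = 31*exp(-t - 8*x) and diffusion = f_x = -8*exp(-t - 8*x). Substituting x = B_t:
  d(exp(-8*B_t - t)) = (31*exp(-8*B_t - t)) dt + (-8*exp(-8*B_t - t)) dB_t.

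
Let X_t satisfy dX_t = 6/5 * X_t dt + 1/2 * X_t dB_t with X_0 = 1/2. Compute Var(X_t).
Var(X_t) = (exp(t/4) - 1)*exp(12*t/5)/4

For GBM dX = mu X dt + sigma X dB with X_0 = x_0, apply Itô to Y = log X: dY = (mu - sigma^2/2) dt + sigma dB, so Y_t = log(x_0) + (mu - sigma^2/2) t + sigma B_t and hence X_t = x_0 * exp((mu - sigma^2/2) t + sigma B_t).
With mu = 6/5, sigma = 1/2, x_0 = 1/2, this gives:
  X_t = 1/2 * exp((43/40) * t + (1/2) * B_t).
Since sigma*B_t ~ Normal(0, sigma^2 t), E[exp(sigma*B_t)] = exp(sigma^2 t / 2); so E[X_t] = x_0 * exp((mu - sigma^2/2) t) * exp(sigma^2 t / 2) = x_0 * exp(mu t) = exp(6*t/5)/2.
Var(X_t) = E[X_t^2] - (E[X_t])^2 = x_0^2 * exp(2 mu t) * (exp(sigma^2 t) - 1) = (exp(t/4) - 1)*exp(12*t/5)/4.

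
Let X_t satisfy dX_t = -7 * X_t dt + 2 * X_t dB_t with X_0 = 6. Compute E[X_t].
E[X_t] = 6*exp(-7*t)

For GBM dX = mu X dt + sigma X dB with X_0 = x_0, apply Itô to Y = log X: dY = (mu - sigma^2/2) dt + sigma dB, so Y_t = log(x_0) + (mu - sigma^2/2) t + sigma B_t and hence X_t = x_0 * exp((mu - sigma^2/2) t + sigma B_t).
With mu = -7, sigma = 2, x_0 = 6, this gives:
  X_t = 6 * exp((-9) * t + (2) * B_t).
Since sigma*B_t ~ Normal(0, sigma^2 t), E[exp(sigma*B_t)] = exp(sigma^2 t / 2); so E[X_t] = x_0 * exp((mu - sigma^2/2) t) * exp(sigma^2 t / 2) = x_0 * exp(mu t) = 6*exp(-7*t).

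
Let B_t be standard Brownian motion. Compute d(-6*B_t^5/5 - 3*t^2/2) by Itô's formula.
d(-6*B_t^5/5 - 3*t^2/2) = (-12*B_t^3 - 3*t) dt + (-6*B_t^4) dB_t

Itô's formula for f(t, x): d f(t, B_t) = (f_t + (1/2) f_xx) dt + f_x dB_t. Compute partials of f(t, x) = -3*t^2/2 - 6*x^5/5:
  f_t(t,x)  = -3*t
  f_x(t,x)  = -6*x^4
  f_xx(t,x) = -24*x^3
Assemble drift = f_t + (1/2) f_xx = -3*t - 12*x^3 and diffusion = f_x = -6*x^4. Substituting x = B_t:
  d(-6*B_t^5/5 - 3*t^2/2) = (-12*B_t^3 - 3*t) dt + (-6*B_t^4) dB_t.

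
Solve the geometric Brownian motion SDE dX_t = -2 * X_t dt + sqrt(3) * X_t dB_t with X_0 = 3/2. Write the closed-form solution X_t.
X_t = 3/2 * exp((-7/2) * t + (sqrt(3)) * B_t)

For GBM dX = mu X dt + sigma X dB with X_0 = x_0, apply Itô to Y = log X: dY = (mu - sigma^2/2) dt + sigma dB, so Y_t = log(x_0) + (mu - sigma^2/2) t + sigma B_t and hence X_t = x_0 * exp((mu - sigma^2/2) t + sigma B_t).
With mu = -2, sigma = sqrt(3), x_0 = 3/2, this gives:
  X_t = 3/2 * exp((-7/2) * t + (sqrt(3)) * B_t).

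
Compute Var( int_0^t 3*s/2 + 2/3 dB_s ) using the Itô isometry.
Var = t*(27*t^2 + 36*t + 16)/36

The Itô integral of a deterministic integrand f(s) has mean 0 because each increment f(s) * (B_{s+ds} - B_s) has mean 0. By the Itô isometry:
  Var( int_0^t f(s) dB_s ) = E[ (int_0^t f(s) dB_s)^2 ] = int_0^t f(s)^2 ds.
Here f(s) = 3*s/2 + 2/3, so f(s)^2 = (9*s + 4)^2/36. Integrate:
  int_0^t ((9*s + 4)^2/36) ds = t*(27*t^2 + 36*t + 16)/36.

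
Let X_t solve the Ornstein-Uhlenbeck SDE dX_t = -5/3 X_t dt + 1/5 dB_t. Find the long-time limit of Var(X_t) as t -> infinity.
lim Var(X_t) = 3/250

The OU SDE dX = -theta X dt + sigma dB admits the integrating factor exp(theta t): d(exp(theta t) X_t) = sigma exp(theta t) dB_t. Integrating from 0 to t gives X_t = x_0 * exp(-theta t) + sigma * int_0^t exp(-theta (t-s)) dB_s for any initial x_0. The Itô integral has variance (by the Itô isometry) sigma^2 * int_0^t exp(-2 theta (t - s)) ds = sigma^2 * (1 - exp(-2 theta t)) / (2 theta), independent of x_0.
With theta = 5/3, sigma = 1/5:
  Var(X_t) = (1/5)^2 * (1 - exp(-2*5/3 t)) / (2 * 5/3) = 3/250 - 3*exp(-10*t/3)/250.
As t -> infinity, exp(-2*5/3 t) -> 0, so the stationary variance is sigma^2 / (2 theta) = 3/250.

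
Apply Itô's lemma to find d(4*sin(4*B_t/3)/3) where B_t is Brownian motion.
d(4*sin(4*B_t/3)/3) = (-32*sin(4*B_t/3)/27) dt + (16*cos(4*B_t/3)/9) dB_t

Itô's formula for f(B_t) gives d f(B_t) = f'(B_t) dB_t + (1/2) f''(B_t) dt. Compute derivatives of f(x) = 4*sin(4*x/3)/3:
  f'(x)  = 16*cos(4*x/3)/9
  f''(x) = -64*sin(4*x/3)/27
Substitute x = B_t and multiply the f'' term by 1/2:
  drift     = (1/2) * (-64*sin(4*x/3)/27) evaluated at B_t = -32*sin(4*B_t/3)/27
  diffusion = (16*cos(4*x/3)/9) evaluated at B_t = 16*cos(4*B_t/3)/9
Therefore d(4*sin(4*B_t/3)/3) = (-32*sin(4*B_t/3)/27) dt + (16*cos(4*B_t/3)/9) dB_t.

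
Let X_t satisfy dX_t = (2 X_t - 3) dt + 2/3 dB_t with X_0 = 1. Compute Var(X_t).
Var(X_t) = exp(4*t)/9 - 1/9

The variance V(t) = Var(X_t) satisfies V'(t) = 2 a V(t) + c^2 with V(0) = 0 (drift coefficient is linear in X, diffusion is constant). With a = 2, c = 2/3, the solution is
  V(t) = (c^2 / (2 a)) * (exp(2 a t) - 1)
       = ((2/3)^2 / (2*2)) * (exp(4 t) - 1)
       = exp(4*t)/9 - 1/9.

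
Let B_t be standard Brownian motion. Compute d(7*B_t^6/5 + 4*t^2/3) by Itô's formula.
d(7*B_t^6/5 + 4*t^2/3) = (21*B_t^4 + 8*t/3) dt + (42*B_t^5/5) dB_t

Itô's formula for f(t, x): d f(t, B_t) = (f_t + (1/2) f_xx) dt + f_x dB_t. Compute partials of f(t, x) = 4*t^2/3 + 7*x^6/5:
  f_t(t,x)  = 8*t/3
  f_x(t,x)  = 42*x^5/5
  f_xx(t,x) = 42*x^4
Assemble drift = f_t + (1/2) f_xx = 8*t/3 + 21*x^4 and diffusion = f_x = 42*x^5/5. Substituting x = B_t:
  d(7*B_t^6/5 + 4*t^2/3) = (21*B_t^4 + 8*t/3) dt + (42*B_t^5/5) dB_t.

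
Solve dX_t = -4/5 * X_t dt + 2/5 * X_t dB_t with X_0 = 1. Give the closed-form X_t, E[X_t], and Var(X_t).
X_t = 1 * exp((-22/25) t + (2/5) B_t); E[X_t] = exp(-4*t/5); Var(X_t) = (exp(4*t/25) - 1)*exp(-8*t/5)

For GBM dX = mu X dt + sigma X dB with X_0 = x_0, apply Itô to Y = log X: dY = (mu - sigma^2/2) dt + sigma dB, so Y_t = log(x_0) + (mu - sigma^2/2) t + sigma B_t and hence X_t = x_0 * exp((mu - sigma^2/2) t + sigma B_t).
With mu = -4/5, sigma = 2/5, x_0 = 1, this gives:
  X_t = 1 * exp((-22/25) * t + (2/5) * B_t).
Since sigma*B_t ~ Normal(0, sigma^2 t), E[exp(sigma*B_t)] = exp(sigma^2 t / 2); so E[X_t] = x_0 * exp((mu - sigma^2/2) t) * exp(sigma^2 t / 2) = x_0 * exp(mu t) = exp(-4*t/5).
Var(X_t) = E[X_t^2] - (E[X_t])^2 = x_0^2 * exp(2 mu t) * (exp(sigma^2 t) - 1) = (exp(4*t/25) - 1)*exp(-8*t/5).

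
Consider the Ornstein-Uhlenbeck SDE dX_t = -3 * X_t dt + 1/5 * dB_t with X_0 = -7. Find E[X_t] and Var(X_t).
E[X_t] = -7*exp(-3*t); Var(X_t) = 1/150 - exp(-6*t)/150

The OU SDE dX = -theta X dt + sigma dB admits the integrating factor exp(theta t): d(exp(theta t) X_t) = sigma exp(theta t) dB_t. Integrating from 0 to t:
  X_t = x_0 * exp(-theta t) + sigma * int_0^t exp(-theta (t-s)) dB_s.
The Itô integral has mean 0 and (by the Itô isometry) variance sigma^2 * int_0^t exp(-2 theta (t - s)) ds = sigma^2 * (1 - exp(-2 theta t)) / (2 theta).
With theta = 3, sigma = 1/5, x_0 = -7:
  E[X_t] = -7 * exp(-3 t) = -7*exp(-3*t)
  Var(X_t) = (1/5)^2 * (1 - exp(-2*3 t)) / (2 * 3) = 1/150 - exp(-6*t)/150.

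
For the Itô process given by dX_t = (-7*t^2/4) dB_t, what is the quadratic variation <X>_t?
<X>_t = 49*t^5/80

For an Itô process dX_t = a(t) dt + b(t) dB_t, the quadratic variation is <X>_t = int_0^t b(s)^2 ds (the drift term does not contribute). Here b(s) = -7*s^2/4, so
  b(s)^2 = 49*s^4/16.
Integrating from 0 to t:
  <X>_t = int_0^t (49*s^4/16) ds = 49*t^5/80.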